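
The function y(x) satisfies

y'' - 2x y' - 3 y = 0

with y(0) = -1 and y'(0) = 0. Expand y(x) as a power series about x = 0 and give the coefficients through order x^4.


Ansatz: y(x) = sum_{n>=0} a_n x^n, so y'(x) = sum_{n>=1} n a_n x^(n-1) and y''(x) = sum_{n>=2} n(n-1) a_n x^(n-2).
Substitute into P(x) y'' + Q(x) y' + R(x) y = 0 with P(x) = 1, Q(x) = -2x, R(x) = -3, and match powers of x.
Initial conditions: a_0 = -1, a_1 = 0.
Setting the coefficient of each power of x to zero and solving order by order (substituting the coefficients already found):
  x^0: 2 a_2 - 3 a_0 = 0  ->  2 a_2 = 3 a_0 = -3  ->  a_2 = -3/2
  x^1: 6 a_3 - 5 a_1 = 0  ->  6 a_3 = 5 a_1 = 0  ->  a_3 = 0
  x^2: 12 a_4 - 7 a_2 = 0  ->  12 a_4 = 7 a_2 = -21/2  ->  a_4 = -7/8
Truncated series: y(x) = -1 - (3/2) x^2 - (7/8) x^4 + O(x^5).

a_0 = -1; a_1 = 0; a_2 = -3/2; a_3 = 0; a_4 = -7/8


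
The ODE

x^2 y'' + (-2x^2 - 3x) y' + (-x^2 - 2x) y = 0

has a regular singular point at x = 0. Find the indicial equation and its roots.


Divide by x^2 to reach normal form y'' + P_1(x) y' + P_2(x) y = 0 with P_1(x) = -2 - 3/x and P_2(x) = -1 - 2/x.
x = 0 is a singular point because the y'-coefficient -2 - 3/x has a pole at x = 0 and the y-coefficient -1 - 2/x has a pole at x = 0.
It is a regular singular point because x P_1(x) = p(x) = -2x - 3 and x^2 P_2(x) = q(x) = -x^2 - 2x are polynomials, hence analytic at x = 0.
p(0) = -3,  q(0) = 0.
Indicial equation: r(r-1) + p(0) r + q(0) = 0, i.e. r^2 + (p(0) - 1) r + q(0) = 0, i.e. r^2 - 4 r = 0.
Discriminant: (-4)^2 - 4(0) = 16, so r = (4 ± 4)/2.
Solving: r_1 = 4, r_2 = 0.

indicial: r^2 - 4 r = 0; roots r_1 = 4, r_2 = 0


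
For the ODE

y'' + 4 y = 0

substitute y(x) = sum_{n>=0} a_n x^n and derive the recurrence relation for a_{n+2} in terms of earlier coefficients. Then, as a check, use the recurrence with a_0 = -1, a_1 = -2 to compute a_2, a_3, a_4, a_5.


Substitute y = sum_n a_n x^n into y'' + (const) y = 0.
y''(x) = sum_{n>=0} (n+2)(n+1) a_{n+2} x^n.
The ODE becomes sum_n [(n+2)(n+1) a_{n+2} + 4 a_n] x^n = 0.
Setting each coefficient to zero gives the recurrence:
  (n+2)(n+1) a_{n+2} + 4 a_n = 0,
  a_{n+2} = -4 / ((n+1)(n+2)) a_n.

Check with a_0 = -1, a_1 = -2 (apply the recurrence for n = 0, 1, 2, 3): a_0 = -1, a_1 = -2, a_2 = 2, a_3 = 4/3, a_4 = -2/3, a_5 = -4/15.

a_{n+2} = -4/((n+1)(n+2)) * a_n; check: a_0 = -1, a_1 = -2, a_2 = 2, a_3 = 4/3, a_4 = -2/3, a_5 = -4/15


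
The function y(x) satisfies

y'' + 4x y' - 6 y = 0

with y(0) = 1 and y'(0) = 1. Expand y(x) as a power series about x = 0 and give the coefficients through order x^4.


Ansatz: y(x) = sum_{n>=0} a_n x^n, so y'(x) = sum_{n>=1} n a_n x^(n-1) and y''(x) = sum_{n>=2} n(n-1) a_n x^(n-2).
Substitute into P(x) y'' + Q(x) y' + R(x) y = 0 with P(x) = 1, Q(x) = 4x, R(x) = -6, and match powers of x.
Initial conditions: a_0 = 1, a_1 = 1.
Setting the coefficient of each power of x to zero and solving order by order (substituting the coefficients already found):
  x^0: 2 a_2 - 6 a_0 = 0  ->  2 a_2 = 6 a_0 = 6  ->  a_2 = 3
  x^1: 6 a_3 - 2 a_1 = 0  ->  6 a_3 = 2 a_1 = 2  ->  a_3 = 1/3
  x^2: 12 a_4 + 2 a_2 = 0  ->  12 a_4 = -2 a_2 = -6  ->  a_4 = -1/2
Truncated series: y(x) = 1 + x + 3 x^2 + (1/3) x^3 - (1/2) x^4 + O(x^5).

a_0 = 1; a_1 = 1; a_2 = 3; a_3 = 1/3; a_4 = -1/2


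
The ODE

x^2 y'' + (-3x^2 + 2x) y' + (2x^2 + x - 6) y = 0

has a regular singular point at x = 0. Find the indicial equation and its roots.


Divide by x^2 to reach normal form y'' + P_1(x) y' + P_2(x) y = 0 with P_1(x) = -3 + 2/x and P_2(x) = 2 + 1/x - 6/x^2.
x = 0 is a singular point because the y'-coefficient -3 + 2/x has a pole at x = 0 and the y-coefficient 2 + 1/x - 6/x^2 has a pole at x = 0.
It is a regular singular point because x P_1(x) = p(x) = 2 - 3x and x^2 P_2(x) = q(x) = 2x^2 + x - 6 are polynomials, hence analytic at x = 0.
p(0) = 2,  q(0) = -6.
Indicial equation: r(r-1) + p(0) r + q(0) = 0, i.e. r^2 + (p(0) - 1) r + q(0) = 0, i.e. r^2 + 1 r - 6 = 0.
Discriminant: (1)^2 - 4(-6) = 25, so r = (-1 ± 5)/2.
Solving: r_1 = 2, r_2 = -3.

indicial: r^2 + 1 r - 6 = 0; roots r_1 = 2, r_2 = -3


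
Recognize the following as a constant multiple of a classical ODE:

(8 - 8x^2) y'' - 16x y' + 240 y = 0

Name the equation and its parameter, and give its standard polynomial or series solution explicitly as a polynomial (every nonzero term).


All three coefficients share the factor 8; dividing through by 8 gives  (1 - x^2) y'' - 2x y' + 30 y = 0.
This matches the Legendre equation (1 - x^2) y'' - 2x y' + n(n+1) y = 0 (note the -2x y' term) with n(n+1) = 30, so n = 5; the polynomial solution is P_5(x).
With y = sum_k a_k x^k, matching x^k gives (k+2)(k+1) a_{k+2} = [k(k+1) - n(n+1)] a_k = (k - 5)(k + 6) a_k. The right side vanishes at k = 5, so the series with the parity of 5 terminates at degree 5.
Standard normalization (P_n(1) = 1): leading coefficient (2n)!/(2^n (n!)^2) = 3628800/(32*14400) = 63/8, so a_5 = 63/8. Work downward with a_k = (k+1)(k+2) a_{k+2} / ((k - 5)(k + 6)):
  a_3 = (4)(5)(63/8) / ((3 - 5)(3 + 6)) = (315/2)/(-18) = -35/4
  a_1 = (2)(3)(-35/4) / ((1 - 5)(1 + 6)) = (-105/2)/(-28) = 15/8
Hence P_5(x) = 63 x^5/8 - 35 x^3/4 + 15 x/8.

P_5(x); series = 63 x^5/8 - 35 x^3/4 + 15 x/8


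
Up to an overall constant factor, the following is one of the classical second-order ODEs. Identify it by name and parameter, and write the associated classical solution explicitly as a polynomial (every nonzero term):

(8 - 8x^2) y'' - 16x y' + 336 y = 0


All three coefficients share the factor 8; dividing through by 8 gives  (1 - x^2) y'' - 2x y' + 42 y = 0.
This matches the Legendre equation (1 - x^2) y'' - 2x y' + n(n+1) y = 0 (note the -2x y' term) with n(n+1) = 42, so n = 6; the polynomial solution is P_6(x).
With y = sum_k a_k x^k, matching x^k gives (k+2)(k+1) a_{k+2} = [k(k+1) - n(n+1)] a_k = (k - 6)(k + 7) a_k. The right side vanishes at k = 6, so the series with the parity of 6 terminates at degree 6.
Standard normalization (P_n(1) = 1): leading coefficient (2n)!/(2^n (n!)^2) = 479001600/(64*518400) = 231/16, so a_6 = 231/16. Work downward with a_k = (k+1)(k+2) a_{k+2} / ((k - 6)(k + 7)):
  a_4 = (5)(6)(231/16) / ((4 - 6)(4 + 7)) = (3465/8)/(-22) = -315/16
  a_2 = (3)(4)(-315/16) / ((2 - 6)(2 + 7)) = (-945/4)/(-36) = 105/16
  a_0 = (1)(2)(105/16) / ((0 - 6)(0 + 7)) = (105/8)/(-42) = -5/16
Hence P_6(x) = 231 x^6/16 - 315 x^4/16 + 105 x^2/16 - 5/16.

P_6(x); series = 231 x^6/16 - 315 x^4/16 + 105 x^2/16 - 5/16


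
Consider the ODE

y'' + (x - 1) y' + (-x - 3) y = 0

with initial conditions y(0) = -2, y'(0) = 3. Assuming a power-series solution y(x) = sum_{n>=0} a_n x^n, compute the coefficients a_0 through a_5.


Ansatz: y(x) = sum_{n>=0} a_n x^n, so y'(x) = sum_{n>=1} n a_n x^(n-1) and y''(x) = sum_{n>=2} n(n-1) a_n x^(n-2).
Substitute into P(x) y'' + Q(x) y' + R(x) y = 0 with P(x) = 1, Q(x) = x - 1, R(x) = -x - 3, and match powers of x.
Initial conditions: a_0 = -2, a_1 = 3.
Setting the coefficient of each power of x to zero and solving order by order (substituting the coefficients already found):
  x^0: 2 a_2 - a_1 - 3 a_0 = 0  ->  2 a_2 = a_1 + 3 a_0 = -3  ->  a_2 = -3/2
  x^1: 6 a_3 - 2 a_2 - 2 a_1 - a_0 = 0  ->  6 a_3 = 2 a_2 + 2 a_1 + a_0 = 1  ->  a_3 = 1/6
  x^2: 12 a_4 - 3 a_3 - a_2 - a_1 = 0  ->  12 a_4 = 3 a_3 + a_2 + a_1 = 2  ->  a_4 = 1/6
  x^3: 20 a_5 - 4 a_4 - a_2 = 0  ->  20 a_5 = 4 a_4 + a_2 = -5/6  ->  a_5 = -1/24
Truncated series: y(x) = -2 + 3 x - (3/2) x^2 + (1/6) x^3 + (1/6) x^4 - (1/24) x^5 + O(x^6).

a_0 = -2; a_1 = 3; a_2 = -3/2; a_3 = 1/6; a_4 = 1/6; a_5 = -1/24


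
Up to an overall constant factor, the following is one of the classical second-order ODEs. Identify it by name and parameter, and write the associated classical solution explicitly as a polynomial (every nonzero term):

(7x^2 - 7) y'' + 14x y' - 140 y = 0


All three coefficients share the factor -7; dividing through by -7 gives  (1 - x^2) y'' - 2x y' + 20 y = 0.
This matches the Legendre equation (1 - x^2) y'' - 2x y' + n(n+1) y = 0 (note the -2x y' term) with n(n+1) = 20, so n = 4; the polynomial solution is P_4(x).
With y = sum_k a_k x^k, matching x^k gives (k+2)(k+1) a_{k+2} = [k(k+1) - n(n+1)] a_k = (k - 4)(k + 5) a_k. The right side vanishes at k = 4, so the series with the parity of 4 terminates at degree 4.
Standard normalization (P_n(1) = 1): leading coefficient (2n)!/(2^n (n!)^2) = 40320/(16*576) = 35/8, so a_4 = 35/8. Work downward with a_k = (k+1)(k+2) a_{k+2} / ((k - 4)(k + 5)):
  a_2 = (3)(4)(35/8) / ((2 - 4)(2 + 5)) = (105/2)/(-14) = -15/4
  a_0 = (1)(2)(-15/4) / ((0 - 4)(0 + 5)) = (-15/2)/(-20) = 3/8
Hence P_4(x) = 35 x^4/8 - 15 x^2/4 + 3/8.

P_4(x); series = 35 x^4/8 - 15 x^2/4 + 3/8


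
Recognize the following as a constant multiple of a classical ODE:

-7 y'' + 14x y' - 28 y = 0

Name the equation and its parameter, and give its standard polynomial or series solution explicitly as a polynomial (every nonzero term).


All three coefficients share the factor -7; dividing through by -7 gives  y'' - 2x y' + 4 y = 0.
This matches the Hermite equation y'' - 2x y' + 2n y = 0 with 2n = 4, so n = 2; the polynomial solution is H_2(x).
With y = sum_k a_k x^k, matching x^k gives (k+2)(k+1) a_{k+2} = 2(k - n) a_k = 2(k - 2) a_k. The right side vanishes at k = 2, so the series with the parity of 2 terminates at degree 2.
Standard normalization: leading coefficient of H_n is 2^n, so a_2 = 2^2 = 4. Work downward with a_k = (k+1)(k+2) a_{k+2} / (2(k - n)):
  a_0 = (1)(2)(4) / (2(0 - 2)) = 8/(-4) = -2
Hence H_2(x) = 4 x^2 - 2.

H_2(x); series = 4 x^2 - 2


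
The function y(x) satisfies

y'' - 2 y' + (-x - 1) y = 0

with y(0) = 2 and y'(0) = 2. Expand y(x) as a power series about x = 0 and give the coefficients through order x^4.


Ansatz: y(x) = sum_{n>=0} a_n x^n, so y'(x) = sum_{n>=1} n a_n x^(n-1) and y''(x) = sum_{n>=2} n(n-1) a_n x^(n-2).
Substitute into P(x) y'' + Q(x) y' + R(x) y = 0 with P(x) = 1, Q(x) = -2, R(x) = -x - 1, and match powers of x.
Initial conditions: a_0 = 2, a_1 = 2.
Setting the coefficient of each power of x to zero and solving order by order (substituting the coefficients already found):
  x^0: 2 a_2 - 2 a_1 - a_0 = 0  ->  2 a_2 = 2 a_1 + a_0 = 6  ->  a_2 = 3
  x^1: 6 a_3 - 4 a_2 - a_1 - a_0 = 0  ->  6 a_3 = 4 a_2 + a_1 + a_0 = 16  ->  a_3 = 8/3
  x^2: 12 a_4 - 6 a_3 - a_2 - a_1 = 0  ->  12 a_4 = 6 a_3 + a_2 + a_1 = 21  ->  a_4 = 7/4
Truncated series: y(x) = 2 + 2 x + 3 x^2 + (8/3) x^3 + (7/4) x^4 + O(x^5).

a_0 = 2; a_1 = 2; a_2 = 3; a_3 = 8/3; a_4 = 7/4


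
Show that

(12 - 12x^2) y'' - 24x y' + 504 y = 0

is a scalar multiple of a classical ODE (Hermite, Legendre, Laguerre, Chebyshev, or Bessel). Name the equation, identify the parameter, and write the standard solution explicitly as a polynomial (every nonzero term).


All three coefficients share the factor 12; dividing through by 12 gives  (1 - x^2) y'' - 2x y' + 42 y = 0.
This matches the Legendre equation (1 - x^2) y'' - 2x y' + n(n+1) y = 0 (note the -2x y' term) with n(n+1) = 42, so n = 6; the polynomial solution is P_6(x).
With y = sum_k a_k x^k, matching x^k gives (k+2)(k+1) a_{k+2} = [k(k+1) - n(n+1)] a_k = (k - 6)(k + 7) a_k. The right side vanishes at k = 6, so the series with the parity of 6 terminates at degree 6.
Standard normalization (P_n(1) = 1): leading coefficient (2n)!/(2^n (n!)^2) = 479001600/(64*518400) = 231/16, so a_6 = 231/16. Work downward with a_k = (k+1)(k+2) a_{k+2} / ((k - 6)(k + 7)):
  a_4 = (5)(6)(231/16) / ((4 - 6)(4 + 7)) = (3465/8)/(-22) = -315/16
  a_2 = (3)(4)(-315/16) / ((2 - 6)(2 + 7)) = (-945/4)/(-36) = 105/16
  a_0 = (1)(2)(105/16) / ((0 - 6)(0 + 7)) = (105/8)/(-42) = -5/16
Hence P_6(x) = 231 x^6/16 - 315 x^4/16 + 105 x^2/16 - 5/16.

P_6(x); series = 231 x^6/16 - 315 x^4/16 + 105 x^2/16 - 5/16


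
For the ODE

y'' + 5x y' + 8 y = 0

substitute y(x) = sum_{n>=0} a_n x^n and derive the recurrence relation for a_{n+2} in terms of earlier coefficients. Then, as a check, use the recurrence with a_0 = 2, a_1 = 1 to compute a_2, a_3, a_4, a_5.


Substitute y = sum_n a_n x^n.
y''(x) has coefficient (n+2)(n+1) a_{n+2} at x^n;
5 x y'(x) has coefficient 5 n a_n at x^n (shift);
8 y(x) has coefficient 8 a_n at x^n.
Matching x^n: (n+2)(n+1) a_{n+2} + (5n + 8) a_n = 0.
Thus a_{n+2} = (-5n - 8) / ((n+1)(n+2)) * a_n.

Check with a_0 = 2, a_1 = 1 (apply the recurrence for n = 0, 1, 2, 3): a_0 = 2, a_1 = 1, a_2 = -8, a_3 = -13/6, a_4 = 12, a_5 = 299/120.

a_(n+2) = (-5n - 8) / ((n+1)(n+2)) * a_n; check: a_0 = 2, a_1 = 1, a_2 = -8, a_3 = -13/6, a_4 = 12, a_5 = 299/120


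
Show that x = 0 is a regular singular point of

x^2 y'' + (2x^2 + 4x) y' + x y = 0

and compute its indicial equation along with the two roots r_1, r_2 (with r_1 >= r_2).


Divide by x^2 to reach normal form y'' + P_1(x) y' + P_2(x) y = 0 with P_1(x) = 2 + 4/x and P_2(x) = 1/x.
x = 0 is a singular point because the y'-coefficient 2 + 4/x has a pole at x = 0 and the y-coefficient 1/x has a pole at x = 0.
It is a regular singular point because x P_1(x) = p(x) = 2x + 4 and x^2 P_2(x) = q(x) = x are polynomials, hence analytic at x = 0.
p(0) = 4,  q(0) = 0.
Indicial equation: r(r-1) + p(0) r + q(0) = 0, i.e. r^2 + (p(0) - 1) r + q(0) = 0, i.e. r^2 + 3 r = 0.
Discriminant: (3)^2 - 4(0) = 9, so r = (-3 ± 3)/2.
Solving: r_1 = 0, r_2 = -3.

indicial: r^2 + 3 r = 0; roots r_1 = 0, r_2 = -3


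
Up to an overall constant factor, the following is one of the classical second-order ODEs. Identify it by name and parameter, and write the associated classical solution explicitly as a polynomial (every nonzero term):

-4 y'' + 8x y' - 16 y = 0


All three coefficients share the factor -4; dividing through by -4 gives  y'' - 2x y' + 4 y = 0.
This matches the Hermite equation y'' - 2x y' + 2n y = 0 with 2n = 4, so n = 2; the polynomial solution is H_2(x).
With y = sum_k a_k x^k, matching x^k gives (k+2)(k+1) a_{k+2} = 2(k - n) a_k = 2(k - 2) a_k. The right side vanishes at k = 2, so the series with the parity of 2 terminates at degree 2.
Standard normalization: leading coefficient of H_n is 2^n, so a_2 = 2^2 = 4. Work downward with a_k = (k+1)(k+2) a_{k+2} / (2(k - n)):
  a_0 = (1)(2)(4) / (2(0 - 2)) = 8/(-4) = -2
Hence H_2(x) = 4 x^2 - 2.

H_2(x); series = 4 x^2 - 2


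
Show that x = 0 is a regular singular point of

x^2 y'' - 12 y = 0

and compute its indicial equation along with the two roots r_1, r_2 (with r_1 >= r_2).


Divide by x^2 to reach normal form y'' + P_1(x) y' + P_2(x) y = 0 with P_1(x) = 0 and P_2(x) = -12/x^2.
x = 0 is a singular point because the y-coefficient -12/x^2 has a pole at x = 0.
It is a regular singular point because x P_1(x) = p(x) = 0 and x^2 P_2(x) = q(x) = -12 are polynomials, hence analytic at x = 0.
p(0) = 0,  q(0) = -12.
Indicial equation: r(r-1) + p(0) r + q(0) = 0, i.e. r^2 + (p(0) - 1) r + q(0) = 0, i.e. r^2 - 1 r - 12 = 0.
Discriminant: (-1)^2 - 4(-12) = 49, so r = (1 ± 7)/2.
Solving: r_1 = 4, r_2 = -3.

indicial: r^2 - 1 r - 12 = 0; roots r_1 = 4, r_2 = -3


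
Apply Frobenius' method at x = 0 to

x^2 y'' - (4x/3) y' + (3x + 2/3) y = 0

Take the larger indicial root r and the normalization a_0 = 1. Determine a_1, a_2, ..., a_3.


Write in Frobenius form y'' + (p(x)/x) y' + (q(x)/x^2) y = 0:
  p(x) = -4/3,  q(x) = 3x + 2/3.
Indicial equation: r(r-1) + (-4/3) r + (2/3) = 0 -> roots r_1 = 2, r_2 = 1/3.
Take r = r_1 = 2. Let y(x) = x^r sum_{n>=0} a_n x^n with a_0 = 1.
Substitute y = x^r sum a_n x^n and match x^{r+n}. The recurrence is
  D(n) a_n + 3 a_{n-1} = 0,  where D(n) = (r+n)(r+n-1) + (-4/3)(r+n) + (2/3).
  a_n = -3 / D(n) * a_{n-1}.
Since the indicial polynomial factors as (r - r_1)(r - r_2), D(n) = (r_1 + n - r_1)(r_1 + n - r_2) = n(n + 5/3).
Evaluating step by step (a_0 = 1):
  n = 1: D(1) = 1(1 + 5/3) = 8/3; numerator = -3(1) = -3; a_1 = (-3)/(8/3) = -9/8
  n = 2: D(2) = 2(2 + 5/3) = 22/3; numerator = -3(-9/8) = 27/8; a_2 = (27/8)/(22/3) = 81/176
  n = 3: D(3) = 3(3 + 5/3) = 14; numerator = -3(81/176) = -243/176; a_3 = (-243/176)/(14) = -243/2464

r = 2; a_0 = 1; a_1 = -9/8; a_2 = 81/176; a_3 = -243/2464


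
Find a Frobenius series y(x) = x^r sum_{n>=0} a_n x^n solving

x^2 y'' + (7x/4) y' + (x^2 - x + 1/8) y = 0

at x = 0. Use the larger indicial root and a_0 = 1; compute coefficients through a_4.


Write in Frobenius form y'' + (p(x)/x) y' + (q(x)/x^2) y = 0:
  p(x) = 7/4,  q(x) = x^2 - x + 1/8.
Indicial equation: r(r-1) + (7/4) r + (1/8) = 0 -> roots r_1 = -1/4, r_2 = -1/2.
Take r = r_1 = -1/4. Let y(x) = x^r sum_{n>=0} a_n x^n with a_0 = 1.
Substitute y = x^r sum a_n x^n and match x^{r+n}. The recurrence is
  D(n) a_n - 1 a_{n-1} + 1 a_{n-2} = 0,  where D(n) = (r+n)(r+n-1) + (7/4)(r+n) + (1/8).
  a_n = [1 a_{n-1} - 1 a_{n-2}] / D(n).
Since the indicial polynomial factors as (r - r_1)(r - r_2), D(n) = (r_1 + n - r_1)(r_1 + n - r_2) = n(n + 1/4).
Evaluating step by step (a_0 = 1):
  n = 1: D(1) = 1(1 + 1/4) = 5/4; numerator = 1(1) = 1; a_1 = (1)/(5/4) = 4/5
  n = 2: D(2) = 2(2 + 1/4) = 9/2; numerator = 1(4/5) - 1(1) = -1/5; a_2 = (-1/5)/(9/2) = -2/45
  n = 3: D(3) = 3(3 + 1/4) = 39/4; numerator = 1(-2/45) - 1(4/5) = -38/45; a_3 = (-38/45)/(39/4) = -152/1755
  n = 4: D(4) = 4(4 + 1/4) = 17; numerator = 1(-152/1755) - 1(-2/45) = -74/1755; a_4 = (-74/1755)/(17) = -74/29835

r = -1/4; a_0 = 1; a_1 = 4/5; a_2 = -2/45; a_3 = -152/1755; a_4 = -74/29835


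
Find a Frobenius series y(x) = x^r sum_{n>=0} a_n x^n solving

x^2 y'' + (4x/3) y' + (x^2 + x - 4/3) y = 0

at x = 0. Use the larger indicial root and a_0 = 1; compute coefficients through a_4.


Write in Frobenius form y'' + (p(x)/x) y' + (q(x)/x^2) y = 0:
  p(x) = 4/3,  q(x) = x^2 + x - 4/3.
Indicial equation: r(r-1) + (4/3) r + (-4/3) = 0 -> roots r_1 = 1, r_2 = -4/3.
Take r = r_1 = 1. Let y(x) = x^r sum_{n>=0} a_n x^n with a_0 = 1.
Substitute y = x^r sum a_n x^n and match x^{r+n}. The recurrence is
  D(n) a_n + 1 a_{n-1} + 1 a_{n-2} = 0,  where D(n) = (r+n)(r+n-1) + (4/3)(r+n) + (-4/3).
  a_n = [-1 a_{n-1} - 1 a_{n-2}] / D(n).
Since the indicial polynomial factors as (r - r_1)(r - r_2), D(n) = (r_1 + n - r_1)(r_1 + n - r_2) = n(n + 7/3).
Evaluating step by step (a_0 = 1):
  n = 1: D(1) = 1(1 + 7/3) = 10/3; numerator = -1(1) = -1; a_1 = (-1)/(10/3) = -3/10
  n = 2: D(2) = 2(2 + 7/3) = 26/3; numerator = -1(-3/10) - 1(1) = -7/10; a_2 = (-7/10)/(26/3) = -21/260
  n = 3: D(3) = 3(3 + 7/3) = 16; numerator = -1(-21/260) - 1(-3/10) = 99/260; a_3 = (99/260)/(16) = 99/4160
  n = 4: D(4) = 4(4 + 7/3) = 76/3; numerator = -1(99/4160) - 1(-21/260) = 237/4160; a_4 = (237/4160)/(76/3) = 711/316160

r = 1; a_0 = 1; a_1 = -3/10; a_2 = -21/260; a_3 = 99/4160; a_4 = 711/316160


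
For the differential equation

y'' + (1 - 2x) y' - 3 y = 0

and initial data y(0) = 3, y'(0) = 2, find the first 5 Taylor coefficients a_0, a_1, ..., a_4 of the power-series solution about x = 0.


Ansatz: y(x) = sum_{n>=0} a_n x^n, so y'(x) = sum_{n>=1} n a_n x^(n-1) and y''(x) = sum_{n>=2} n(n-1) a_n x^(n-2).
Substitute into P(x) y'' + Q(x) y' + R(x) y = 0 with P(x) = 1, Q(x) = 1 - 2x, R(x) = -3, and match powers of x.
Initial conditions: a_0 = 3, a_1 = 2.
Setting the coefficient of each power of x to zero and solving order by order (substituting the coefficients already found):
  x^0: 2 a_2 + a_1 - 3 a_0 = 0  ->  2 a_2 = -a_1 + 3 a_0 = 7  ->  a_2 = 7/2
  x^1: 6 a_3 + 2 a_2 - 5 a_1 = 0  ->  6 a_3 = -2 a_2 + 5 a_1 = 3  ->  a_3 = 1/2
  x^2: 12 a_4 + 3 a_3 - 7 a_2 = 0  ->  12 a_4 = -3 a_3 + 7 a_2 = 23  ->  a_4 = 23/12
Truncated series: y(x) = 3 + 2 x + (7/2) x^2 + (1/2) x^3 + (23/12) x^4 + O(x^5).

a_0 = 3; a_1 = 2; a_2 = 7/2; a_3 = 1/2; a_4 = 23/12


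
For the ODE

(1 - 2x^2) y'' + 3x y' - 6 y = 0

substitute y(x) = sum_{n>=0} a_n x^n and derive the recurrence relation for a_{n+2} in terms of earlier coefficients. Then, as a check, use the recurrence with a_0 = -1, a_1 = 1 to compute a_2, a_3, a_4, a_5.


Substitute y = sum_n a_n x^n.
(1 - 2 x^2) y'' contributes (n+2)(n+1) a_{n+2} - 2 n(n-1) a_n at x^n.
3 x y'(x) contributes 3 n a_n at x^n.
-6 y(x) contributes -6 a_n at x^n.
Matching x^n: (n+2)(n+1) a_{n+2} + (-2 n(n-1) + 3 n - 6) a_n = 0.
Thus a_{n+2} = (2 n(n-1) - 3 n + 6) / ((n+1)(n+2)) * a_n.

Check with a_0 = -1, a_1 = 1 (apply the recurrence for n = 0, 1, 2, 3): a_0 = -1, a_1 = 1, a_2 = -3, a_3 = 1/2, a_4 = -1, a_5 = 9/40.

a_(n+2) = (2 n(n-1) - 3 n + 6) / ((n+1)(n+2)) * a_n; check: a_0 = -1, a_1 = 1, a_2 = -3, a_3 = 1/2, a_4 = -1, a_5 = 9/40


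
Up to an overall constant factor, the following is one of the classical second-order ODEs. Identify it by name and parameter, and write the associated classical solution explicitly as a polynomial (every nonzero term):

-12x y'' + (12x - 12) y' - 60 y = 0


All three coefficients share the factor -12; dividing through by -12 gives  x y'' + (1 - x) y' + 5 y = 0.
This matches the Laguerre equation x y'' + (1 - x) y' + n y = 0 with n = 5; the polynomial solution is L_5(x).
With y = sum_k a_k x^k, matching x^k gives (k+1)k a_{k+1} + (k+1) a_{k+1} - k a_k + n a_k = 0, i.e. (k+1)^2 a_{k+1} = (k - n) a_k = (k - 5) a_k. The right side vanishes at k = 5, so the series terminates at degree 5.
Standard normalization L_n(0) = 1 gives a_0 = 1. Work upward with a_{k+1} = (k - 5) a_k / (k+1)^2:
  a_1 = (0 - 5)(1) / 1^2 = -5/1 = -5
  a_2 = (1 - 5)(-5) / 2^2 = 20/4 = 5
  a_3 = (2 - 5)(5) / 3^2 = -15/9 = -5/3
  a_4 = (3 - 5)(-5/3) / 4^2 = (10/3)/16 = 5/24
  a_5 = (4 - 5)(5/24) / 5^2 = (-5/24)/25 = -1/120
Hence L_5(x) = -x^5/120 + 5 x^4/24 - 5 x^3/3 + 5 x^2 - 5 x + 1.

L_5(x); series = -x^5/120 + 5 x^4/24 - 5 x^3/3 + 5 x^2 - 5 x + 1


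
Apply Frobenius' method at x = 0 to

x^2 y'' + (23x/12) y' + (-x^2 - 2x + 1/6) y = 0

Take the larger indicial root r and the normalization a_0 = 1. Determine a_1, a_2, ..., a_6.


Write in Frobenius form y'' + (p(x)/x) y' + (q(x)/x^2) y = 0:
  p(x) = 23/12,  q(x) = -x^2 - 2x + 1/6.
Indicial equation: r(r-1) + (23/12) r + (1/6) = 0 -> roots r_1 = -1/4, r_2 = -2/3.
Take r = r_1 = -1/4. Let y(x) = x^r sum_{n>=0} a_n x^n with a_0 = 1.
Substitute y = x^r sum a_n x^n and match x^{r+n}. The recurrence is
  D(n) a_n - 2 a_{n-1} - 1 a_{n-2} = 0,  where D(n) = (r+n)(r+n-1) + (23/12)(r+n) + (1/6).
  a_n = [2 a_{n-1} + 1 a_{n-2}] / D(n).
Since the indicial polynomial factors as (r - r_1)(r - r_2), D(n) = (r_1 + n - r_1)(r_1 + n - r_2) = n(n + 5/12).
Evaluating step by step (a_0 = 1):
  n = 1: D(1) = 1(1 + 5/12) = 17/12; numerator = 2(1) = 2; a_1 = (2)/(17/12) = 24/17
  n = 2: D(2) = 2(2 + 5/12) = 29/6; numerator = 2(24/17) + 1(1) = 65/17; a_2 = (65/17)/(29/6) = 390/493
  n = 3: D(3) = 3(3 + 5/12) = 41/4; numerator = 2(390/493) + 1(24/17) = 1476/493; a_3 = (1476/493)/(41/4) = 144/493
  n = 4: D(4) = 4(4 + 5/12) = 53/3; numerator = 2(144/493) + 1(390/493) = 678/493; a_4 = (678/493)/(53/3) = 2034/26129
  n = 5: D(5) = 5(5 + 5/12) = 325/12; numerator = 2(2034/26129) + 1(144/493) = 11700/26129; a_5 = (11700/26129)/(325/12) = 432/26129
  n = 6: D(6) = 6(6 + 5/12) = 77/2; numerator = 2(432/26129) + 1(2034/26129) = 2898/26129; a_6 = (2898/26129)/(77/2) = 828/287419

r = -1/4; a_0 = 1; a_1 = 24/17; a_2 = 390/493; a_3 = 144/493; a_4 = 2034/26129; a_5 = 432/26129; a_6 = 828/287419


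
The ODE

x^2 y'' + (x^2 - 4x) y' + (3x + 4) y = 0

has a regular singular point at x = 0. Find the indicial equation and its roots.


Divide by x^2 to reach normal form y'' + P_1(x) y' + P_2(x) y = 0 with P_1(x) = 1 - 4/x and P_2(x) = 3/x + 4/x^2.
x = 0 is a singular point because the y'-coefficient 1 - 4/x has a pole at x = 0 and the y-coefficient 3/x + 4/x^2 has a pole at x = 0.
It is a regular singular point because x P_1(x) = p(x) = x - 4 and x^2 P_2(x) = q(x) = 3x + 4 are polynomials, hence analytic at x = 0.
p(0) = -4,  q(0) = 4.
Indicial equation: r(r-1) + p(0) r + q(0) = 0, i.e. r^2 + (p(0) - 1) r + q(0) = 0, i.e. r^2 - 5 r + 4 = 0.
Discriminant: (-5)^2 - 4(4) = 9, so r = (5 ± 3)/2.
Solving: r_1 = 4, r_2 = 1.

indicial: r^2 - 5 r + 4 = 0; roots r_1 = 4, r_2 = 1


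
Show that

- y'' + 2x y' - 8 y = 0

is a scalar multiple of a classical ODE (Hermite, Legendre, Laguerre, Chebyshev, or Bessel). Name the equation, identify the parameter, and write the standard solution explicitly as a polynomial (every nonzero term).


All three coefficients share the factor -1; dividing through by -1 gives  y'' - 2x y' + 8 y = 0.
This matches the Hermite equation y'' - 2x y' + 2n y = 0 with 2n = 8, so n = 4; the polynomial solution is H_4(x).
With y = sum_k a_k x^k, matching x^k gives (k+2)(k+1) a_{k+2} = 2(k - n) a_k = 2(k - 4) a_k. The right side vanishes at k = 4, so the series with the parity of 4 terminates at degree 4.
Standard normalization: leading coefficient of H_n is 2^n, so a_4 = 2^4 = 16. Work downward with a_k = (k+1)(k+2) a_{k+2} / (2(k - n)):
  a_2 = (3)(4)(16) / (2(2 - 4)) = 192/(-4) = -48
  a_0 = (1)(2)(-48) / (2(0 - 4)) = -96/(-8) = 12
Hence H_4(x) = 16 x^4 - 48 x^2 + 12.

H_4(x); series = 16 x^4 - 48 x^2 + 12


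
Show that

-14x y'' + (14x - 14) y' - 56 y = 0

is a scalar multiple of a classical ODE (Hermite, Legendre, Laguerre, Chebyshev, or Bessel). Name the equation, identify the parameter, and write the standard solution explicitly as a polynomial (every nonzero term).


All three coefficients share the factor -14; dividing through by -14 gives  x y'' + (1 - x) y' + 4 y = 0.
This matches the Laguerre equation x y'' + (1 - x) y' + n y = 0 with n = 4; the polynomial solution is L_4(x).
With y = sum_k a_k x^k, matching x^k gives (k+1)k a_{k+1} + (k+1) a_{k+1} - k a_k + n a_k = 0, i.e. (k+1)^2 a_{k+1} = (k - n) a_k = (k - 4) a_k. The right side vanishes at k = 4, so the series terminates at degree 4.
Standard normalization L_n(0) = 1 gives a_0 = 1. Work upward with a_{k+1} = (k - 4) a_k / (k+1)^2:
  a_1 = (0 - 4)(1) / 1^2 = -4/1 = -4
  a_2 = (1 - 4)(-4) / 2^2 = 12/4 = 3
  a_3 = (2 - 4)(3) / 3^2 = -6/9 = -2/3
  a_4 = (3 - 4)(-2/3) / 4^2 = (2/3)/16 = 1/24
Hence L_4(x) = x^4/24 - 2 x^3/3 + 3 x^2 - 4 x + 1.

L_4(x); series = x^4/24 - 2 x^3/3 + 3 x^2 - 4 x + 1


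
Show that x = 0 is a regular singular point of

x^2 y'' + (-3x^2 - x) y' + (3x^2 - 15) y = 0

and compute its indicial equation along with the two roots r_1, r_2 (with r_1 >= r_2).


Divide by x^2 to reach normal form y'' + P_1(x) y' + P_2(x) y = 0 with P_1(x) = -3 - 1/x and P_2(x) = 3 - 15/x^2.
x = 0 is a singular point because the y'-coefficient -3 - 1/x has a pole at x = 0 and the y-coefficient 3 - 15/x^2 has a pole at x = 0.
It is a regular singular point because x P_1(x) = p(x) = -3x - 1 and x^2 P_2(x) = q(x) = 3x^2 - 15 are polynomials, hence analytic at x = 0.
p(0) = -1,  q(0) = -15.
Indicial equation: r(r-1) + p(0) r + q(0) = 0, i.e. r^2 + (p(0) - 1) r + q(0) = 0, i.e. r^2 - 2 r - 15 = 0.
Discriminant: (-2)^2 - 4(-15) = 64, so r = (2 ± 8)/2.
Solving: r_1 = 5, r_2 = -3.

indicial: r^2 - 2 r - 15 = 0; roots r_1 = 5, r_2 = -3


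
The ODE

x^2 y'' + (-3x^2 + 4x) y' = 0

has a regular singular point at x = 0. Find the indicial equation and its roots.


Divide by x^2 to reach normal form y'' + P_1(x) y' + P_2(x) y = 0 with P_1(x) = -3 + 4/x and P_2(x) = 0.
x = 0 is a singular point because the y'-coefficient -3 + 4/x has a pole at x = 0.
It is a regular singular point because x P_1(x) = p(x) = 4 - 3x and x^2 P_2(x) = q(x) = 0 are polynomials, hence analytic at x = 0.
p(0) = 4,  q(0) = 0.
Indicial equation: r(r-1) + p(0) r + q(0) = 0, i.e. r^2 + (p(0) - 1) r + q(0) = 0, i.e. r^2 + 3 r = 0.
Discriminant: (3)^2 - 4(0) = 9, so r = (-3 ± 3)/2.
Solving: r_1 = 0, r_2 = -3.

indicial: r^2 + 3 r = 0; roots r_1 = 0, r_2 = -3


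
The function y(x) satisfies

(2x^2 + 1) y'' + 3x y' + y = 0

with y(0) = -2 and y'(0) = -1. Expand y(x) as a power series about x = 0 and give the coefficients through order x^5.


Ansatz: y(x) = sum_{n>=0} a_n x^n, so y'(x) = sum_{n>=1} n a_n x^(n-1) and y''(x) = sum_{n>=2} n(n-1) a_n x^(n-2).
Substitute into P(x) y'' + Q(x) y' + R(x) y = 0 with P(x) = 2x^2 + 1, Q(x) = 3x, R(x) = 1, and match powers of x.
Initial conditions: a_0 = -2, a_1 = -1.
Setting the coefficient of each power of x to zero and solving order by order (substituting the coefficients already found):
  x^0: 2 a_2 + a_0 = 0  ->  2 a_2 = -a_0 = 2  ->  a_2 = 1
  x^1: 6 a_3 + 4 a_1 = 0  ->  6 a_3 = -4 a_1 = 4  ->  a_3 = 2/3
  x^2: 12 a_4 + 11 a_2 = 0  ->  12 a_4 = -11 a_2 = -11  ->  a_4 = -11/12
  x^3: 20 a_5 + 22 a_3 = 0  ->  20 a_5 = -22 a_3 = -44/3  ->  a_5 = -11/15
Truncated series: y(x) = -2 - x + x^2 + (2/3) x^3 - (11/12) x^4 - (11/15) x^5 + O(x^6).

a_0 = -2; a_1 = -1; a_2 = 1; a_3 = 2/3; a_4 = -11/12; a_5 = -11/15


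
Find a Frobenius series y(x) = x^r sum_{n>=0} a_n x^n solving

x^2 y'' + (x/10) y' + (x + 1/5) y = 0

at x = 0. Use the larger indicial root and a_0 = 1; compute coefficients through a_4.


Write in Frobenius form y'' + (p(x)/x) y' + (q(x)/x^2) y = 0:
  p(x) = 1/10,  q(x) = x + 1/5.
Indicial equation: r(r-1) + (1/10) r + (1/5) = 0 -> roots r_1 = 1/2, r_2 = 2/5.
Take r = r_1 = 1/2. Let y(x) = x^r sum_{n>=0} a_n x^n with a_0 = 1.
Substitute y = x^r sum a_n x^n and match x^{r+n}. The recurrence is
  D(n) a_n + 1 a_{n-1} = 0,  where D(n) = (r+n)(r+n-1) + (1/10)(r+n) + (1/5).
  a_n = -1 / D(n) * a_{n-1}.
Since the indicial polynomial factors as (r - r_1)(r - r_2), D(n) = (r_1 + n - r_1)(r_1 + n - r_2) = n(n + 1/10).
Evaluating step by step (a_0 = 1):
  n = 1: D(1) = 1(1 + 1/10) = 11/10; numerator = -1(1) = -1; a_1 = (-1)/(11/10) = -10/11
  n = 2: D(2) = 2(2 + 1/10) = 21/5; numerator = -1(-10/11) = 10/11; a_2 = (10/11)/(21/5) = 50/231
  n = 3: D(3) = 3(3 + 1/10) = 93/10; numerator = -1(50/231) = -50/231; a_3 = (-50/231)/(93/10) = -500/21483
  n = 4: D(4) = 4(4 + 1/10) = 82/5; numerator = -1(-500/21483) = 500/21483; a_4 = (500/21483)/(82/5) = 1250/880803

r = 1/2; a_0 = 1; a_1 = -10/11; a_2 = 50/231; a_3 = -500/21483; a_4 = 1250/880803


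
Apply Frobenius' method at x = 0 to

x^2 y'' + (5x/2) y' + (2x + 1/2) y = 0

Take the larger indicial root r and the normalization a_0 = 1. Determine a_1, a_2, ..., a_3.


Write in Frobenius form y'' + (p(x)/x) y' + (q(x)/x^2) y = 0:
  p(x) = 5/2,  q(x) = 2x + 1/2.
Indicial equation: r(r-1) + (5/2) r + (1/2) = 0 -> roots r_1 = -1/2, r_2 = -1.
Take r = r_1 = -1/2. Let y(x) = x^r sum_{n>=0} a_n x^n with a_0 = 1.
Substitute y = x^r sum a_n x^n and match x^{r+n}. The recurrence is
  D(n) a_n + 2 a_{n-1} = 0,  where D(n) = (r+n)(r+n-1) + (5/2)(r+n) + (1/2).
  a_n = -2 / D(n) * a_{n-1}.
Since the indicial polynomial factors as (r - r_1)(r - r_2), D(n) = (r_1 + n - r_1)(r_1 + n - r_2) = n(n + 1/2).
Evaluating step by step (a_0 = 1):
  n = 1: D(1) = 1(1 + 1/2) = 3/2; numerator = -2(1) = -2; a_1 = (-2)/(3/2) = -4/3
  n = 2: D(2) = 2(2 + 1/2) = 5; numerator = -2(-4/3) = 8/3; a_2 = (8/3)/(5) = 8/15
  n = 3: D(3) = 3(3 + 1/2) = 21/2; numerator = -2(8/15) = -16/15; a_3 = (-16/15)/(21/2) = -32/315

r = -1/2; a_0 = 1; a_1 = -4/3; a_2 = 8/15; a_3 = -32/315


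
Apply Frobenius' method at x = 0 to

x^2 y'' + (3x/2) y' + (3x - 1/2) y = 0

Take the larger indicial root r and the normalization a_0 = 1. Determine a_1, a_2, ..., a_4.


Write in Frobenius form y'' + (p(x)/x) y' + (q(x)/x^2) y = 0:
  p(x) = 3/2,  q(x) = 3x - 1/2.
Indicial equation: r(r-1) + (3/2) r + (-1/2) = 0 -> roots r_1 = 1/2, r_2 = -1.
Take r = r_1 = 1/2. Let y(x) = x^r sum_{n>=0} a_n x^n with a_0 = 1.
Substitute y = x^r sum a_n x^n and match x^{r+n}. The recurrence is
  D(n) a_n + 3 a_{n-1} = 0,  where D(n) = (r+n)(r+n-1) + (3/2)(r+n) + (-1/2).
  a_n = -3 / D(n) * a_{n-1}.
Since the indicial polynomial factors as (r - r_1)(r - r_2), D(n) = (r_1 + n - r_1)(r_1 + n - r_2) = n(n + 3/2).
Evaluating step by step (a_0 = 1):
  n = 1: D(1) = 1(1 + 3/2) = 5/2; numerator = -3(1) = -3; a_1 = (-3)/(5/2) = -6/5
  n = 2: D(2) = 2(2 + 3/2) = 7; numerator = -3(-6/5) = 18/5; a_2 = (18/5)/(7) = 18/35
  n = 3: D(3) = 3(3 + 3/2) = 27/2; numerator = -3(18/35) = -54/35; a_3 = (-54/35)/(27/2) = -4/35
  n = 4: D(4) = 4(4 + 3/2) = 22; numerator = -3(-4/35) = 12/35; a_4 = (12/35)/(22) = 6/385

r = 1/2; a_0 = 1; a_1 = -6/5; a_2 = 18/35; a_3 = -4/35; a_4 = 6/385


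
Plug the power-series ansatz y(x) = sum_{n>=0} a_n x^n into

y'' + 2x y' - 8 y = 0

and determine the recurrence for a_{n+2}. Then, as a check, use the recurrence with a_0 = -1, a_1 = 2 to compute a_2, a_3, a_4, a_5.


Substitute y = sum_n a_n x^n.
y''(x) has coefficient (n+2)(n+1) a_{n+2} at x^n;
2 x y'(x) has coefficient 2 n a_n at x^n (shift);
-8 y(x) has coefficient -8 a_n at x^n.
Matching x^n: (n+2)(n+1) a_{n+2} + (2n - 8) a_n = 0.
Thus a_{n+2} = (-2n + 8) / ((n+1)(n+2)) * a_n.

Check with a_0 = -1, a_1 = 2 (apply the recurrence for n = 0, 1, 2, 3): a_0 = -1, a_1 = 2, a_2 = -4, a_3 = 2, a_4 = -4/3, a_5 = 1/5.

a_(n+2) = (-2n + 8) / ((n+1)(n+2)) * a_n; check: a_0 = -1, a_1 = 2, a_2 = -4, a_3 = 2, a_4 = -4/3, a_5 = 1/5


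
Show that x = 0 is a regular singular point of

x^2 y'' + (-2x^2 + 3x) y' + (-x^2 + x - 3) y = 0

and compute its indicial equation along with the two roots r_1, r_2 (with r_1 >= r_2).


Divide by x^2 to reach normal form y'' + P_1(x) y' + P_2(x) y = 0 with P_1(x) = -2 + 3/x and P_2(x) = -1 + 1/x - 3/x^2.
x = 0 is a singular point because the y'-coefficient -2 + 3/x has a pole at x = 0 and the y-coefficient -1 + 1/x - 3/x^2 has a pole at x = 0.
It is a regular singular point because x P_1(x) = p(x) = 3 - 2x and x^2 P_2(x) = q(x) = -x^2 + x - 3 are polynomials, hence analytic at x = 0.
p(0) = 3,  q(0) = -3.
Indicial equation: r(r-1) + p(0) r + q(0) = 0, i.e. r^2 + (p(0) - 1) r + q(0) = 0, i.e. r^2 + 2 r - 3 = 0.
Discriminant: (2)^2 - 4(-3) = 16, so r = (-2 ± 4)/2.
Solving: r_1 = 1, r_2 = -3.

indicial: r^2 + 2 r - 3 = 0; roots r_1 = 1, r_2 = -3


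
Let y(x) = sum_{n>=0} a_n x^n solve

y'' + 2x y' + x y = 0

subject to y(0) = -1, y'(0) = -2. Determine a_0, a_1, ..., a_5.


Ansatz: y(x) = sum_{n>=0} a_n x^n, so y'(x) = sum_{n>=1} n a_n x^(n-1) and y''(x) = sum_{n>=2} n(n-1) a_n x^(n-2).
Substitute into P(x) y'' + Q(x) y' + R(x) y = 0 with P(x) = 1, Q(x) = 2x, R(x) = x, and match powers of x.
Initial conditions: a_0 = -1, a_1 = -2.
Setting the coefficient of each power of x to zero and solving order by order (substituting the coefficients already found):
  x^0: 2 a_2 = 0  ->  a_2 = 0
  x^1: 6 a_3 + 2 a_1 + a_0 = 0  ->  6 a_3 = -2 a_1 - a_0 = 5  ->  a_3 = 5/6
  x^2: 12 a_4 + 4 a_2 + a_1 = 0  ->  12 a_4 = -4 a_2 - a_1 = 2  ->  a_4 = 1/6
  x^3: 20 a_5 + 6 a_3 + a_2 = 0  ->  20 a_5 = -6 a_3 - a_2 = -5  ->  a_5 = -1/4
Truncated series: y(x) = -1 - 2 x + (5/6) x^3 + (1/6) x^4 - (1/4) x^5 + O(x^6).

a_0 = -1; a_1 = -2; a_2 = 0; a_3 = 5/6; a_4 = 1/6; a_5 = -1/4


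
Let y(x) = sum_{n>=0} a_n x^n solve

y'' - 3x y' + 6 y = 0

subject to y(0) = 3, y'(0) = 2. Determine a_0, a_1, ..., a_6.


Ansatz: y(x) = sum_{n>=0} a_n x^n, so y'(x) = sum_{n>=1} n a_n x^(n-1) and y''(x) = sum_{n>=2} n(n-1) a_n x^(n-2).
Substitute into P(x) y'' + Q(x) y' + R(x) y = 0 with P(x) = 1, Q(x) = -3x, R(x) = 6, and match powers of x.
Initial conditions: a_0 = 3, a_1 = 2.
Setting the coefficient of each power of x to zero and solving order by order (substituting the coefficients already found):
  x^0: 2 a_2 + 6 a_0 = 0  ->  2 a_2 = -6 a_0 = -18  ->  a_2 = -9
  x^1: 6 a_3 + 3 a_1 = 0  ->  6 a_3 = -3 a_1 = -6  ->  a_3 = -1
  x^2: 12 a_4 = 0  ->  a_4 = 0
  x^3: 20 a_5 - 3 a_3 = 0  ->  20 a_5 = 3 a_3 = -3  ->  a_5 = -3/20
  x^4: 30 a_6 - 6 a_4 = 0  ->  30 a_6 = 6 a_4 = 0  ->  a_6 = 0
Truncated series: y(x) = 3 + 2 x - 9 x^2 - x^3 - (3/20) x^5 + O(x^7).

a_0 = 3; a_1 = 2; a_2 = -9; a_3 = -1; a_4 = 0; a_5 = -3/20; a_6 = 0


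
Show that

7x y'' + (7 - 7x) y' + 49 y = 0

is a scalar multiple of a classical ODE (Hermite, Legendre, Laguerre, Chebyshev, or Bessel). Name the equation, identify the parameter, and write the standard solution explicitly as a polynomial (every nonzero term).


All three coefficients share the factor 7; dividing through by 7 gives  x y'' + (1 - x) y' + 7 y = 0.
This matches the Laguerre equation x y'' + (1 - x) y' + n y = 0 with n = 7; the polynomial solution is L_7(x).
With y = sum_k a_k x^k, matching x^k gives (k+1)k a_{k+1} + (k+1) a_{k+1} - k a_k + n a_k = 0, i.e. (k+1)^2 a_{k+1} = (k - n) a_k = (k - 7) a_k. The right side vanishes at k = 7, so the series terminates at degree 7.
Standard normalization L_n(0) = 1 gives a_0 = 1. Work upward with a_{k+1} = (k - 7) a_k / (k+1)^2:
  a_1 = (0 - 7)(1) / 1^2 = -7/1 = -7
  a_2 = (1 - 7)(-7) / 2^2 = 42/4 = 21/2
  a_3 = (2 - 7)(21/2) / 3^2 = (-105/2)/9 = -35/6
  a_4 = (3 - 7)(-35/6) / 4^2 = (70/3)/16 = 35/24
  a_5 = (4 - 7)(35/24) / 5^2 = (-35/8)/25 = -7/40
  a_6 = (5 - 7)(-7/40) / 6^2 = (7/20)/36 = 7/720
  a_7 = (6 - 7)(7/720) / 7^2 = (-7/720)/49 = -1/5040
Hence L_7(x) = -x^7/5040 + 7 x^6/720 - 7 x^5/40 + 35 x^4/24 - 35 x^3/6 + 21 x^2/2 - 7 x + 1.

L_7(x); series = -x^7/5040 + 7 x^6/720 - 7 x^5/40 + 35 x^4/24 - 35 x^3/6 + 21 x^2/2 - 7 x + 1


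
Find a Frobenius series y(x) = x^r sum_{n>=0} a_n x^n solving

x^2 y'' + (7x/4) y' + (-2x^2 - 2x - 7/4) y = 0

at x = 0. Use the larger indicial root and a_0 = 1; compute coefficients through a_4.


Write in Frobenius form y'' + (p(x)/x) y' + (q(x)/x^2) y = 0:
  p(x) = 7/4,  q(x) = -2x^2 - 2x - 7/4.
Indicial equation: r(r-1) + (7/4) r + (-7/4) = 0 -> roots r_1 = 1, r_2 = -7/4.
Take r = r_1 = 1. Let y(x) = x^r sum_{n>=0} a_n x^n with a_0 = 1.
Substitute y = x^r sum a_n x^n and match x^{r+n}. The recurrence is
  D(n) a_n - 2 a_{n-1} - 2 a_{n-2} = 0,  where D(n) = (r+n)(r+n-1) + (7/4)(r+n) + (-7/4).
  a_n = [2 a_{n-1} + 2 a_{n-2}] / D(n).
Since the indicial polynomial factors as (r - r_1)(r - r_2), D(n) = (r_1 + n - r_1)(r_1 + n - r_2) = n(n + 11/4).
Evaluating step by step (a_0 = 1):
  n = 1: D(1) = 1(1 + 11/4) = 15/4; numerator = 2(1) = 2; a_1 = (2)/(15/4) = 8/15
  n = 2: D(2) = 2(2 + 11/4) = 19/2; numerator = 2(8/15) + 2(1) = 46/15; a_2 = (46/15)/(19/2) = 92/285
  n = 3: D(3) = 3(3 + 11/4) = 69/4; numerator = 2(92/285) + 2(8/15) = 488/285; a_3 = (488/285)/(69/4) = 1952/19665
  n = 4: D(4) = 4(4 + 11/4) = 27; numerator = 2(1952/19665) + 2(92/285) = 3320/3933; a_4 = (3320/3933)/(27) = 3320/106191

r = 1; a_0 = 1; a_1 = 8/15; a_2 = 92/285; a_3 = 1952/19665; a_4 = 3320/106191


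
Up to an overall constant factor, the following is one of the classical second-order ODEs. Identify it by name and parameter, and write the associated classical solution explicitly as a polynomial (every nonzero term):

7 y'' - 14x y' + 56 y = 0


All three coefficients share the factor 7; dividing through by 7 gives  y'' - 2x y' + 8 y = 0.
This matches the Hermite equation y'' - 2x y' + 2n y = 0 with 2n = 8, so n = 4; the polynomial solution is H_4(x).
With y = sum_k a_k x^k, matching x^k gives (k+2)(k+1) a_{k+2} = 2(k - n) a_k = 2(k - 4) a_k. The right side vanishes at k = 4, so the series with the parity of 4 terminates at degree 4.
Standard normalization: leading coefficient of H_n is 2^n, so a_4 = 2^4 = 16. Work downward with a_k = (k+1)(k+2) a_{k+2} / (2(k - n)):
  a_2 = (3)(4)(16) / (2(2 - 4)) = 192/(-4) = -48
  a_0 = (1)(2)(-48) / (2(0 - 4)) = -96/(-8) = 12
Hence H_4(x) = 16 x^4 - 48 x^2 + 12.

H_4(x); series = 16 x^4 - 48 x^2 + 12


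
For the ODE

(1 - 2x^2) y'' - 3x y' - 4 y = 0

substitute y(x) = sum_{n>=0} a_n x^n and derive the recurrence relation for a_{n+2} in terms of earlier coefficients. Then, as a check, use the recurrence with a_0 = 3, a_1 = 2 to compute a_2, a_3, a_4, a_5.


Substitute y = sum_n a_n x^n.
(1 - 2 x^2) y'' contributes (n+2)(n+1) a_{n+2} - 2 n(n-1) a_n at x^n.
-3 x y'(x) contributes -3 n a_n at x^n.
-4 y(x) contributes -4 a_n at x^n.
Matching x^n: (n+2)(n+1) a_{n+2} + (-2 n(n-1) - 3 n - 4) a_n = 0.
Thus a_{n+2} = (2 n(n-1) + 3 n + 4) / ((n+1)(n+2)) * a_n.

Check with a_0 = 3, a_1 = 2 (apply the recurrence for n = 0, 1, 2, 3): a_0 = 3, a_1 = 2, a_2 = 6, a_3 = 7/3, a_4 = 7, a_5 = 35/12.

a_(n+2) = (2 n(n-1) + 3 n + 4) / ((n+1)(n+2)) * a_n; check: a_0 = 3, a_1 = 2, a_2 = 6, a_3 = 7/3, a_4 = 7, a_5 = 35/12


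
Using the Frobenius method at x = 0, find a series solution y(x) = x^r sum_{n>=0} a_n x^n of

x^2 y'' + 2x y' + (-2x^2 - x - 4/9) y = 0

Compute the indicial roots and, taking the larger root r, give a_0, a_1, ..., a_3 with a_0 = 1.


Write in Frobenius form y'' + (p(x)/x) y' + (q(x)/x^2) y = 0:
  p(x) = 2,  q(x) = -2x^2 - x - 4/9.
Indicial equation: r(r-1) + (2) r + (-4/9) = 0 -> roots r_1 = 1/3, r_2 = -4/3.
Take r = r_1 = 1/3. Let y(x) = x^r sum_{n>=0} a_n x^n with a_0 = 1.
Substitute y = x^r sum a_n x^n and match x^{r+n}. The recurrence is
  D(n) a_n - 1 a_{n-1} - 2 a_{n-2} = 0,  where D(n) = (r+n)(r+n-1) + (2)(r+n) + (-4/9).
  a_n = [1 a_{n-1} + 2 a_{n-2}] / D(n).
Since the indicial polynomial factors as (r - r_1)(r - r_2), D(n) = (r_1 + n - r_1)(r_1 + n - r_2) = n(n + 5/3).
Evaluating step by step (a_0 = 1):
  n = 1: D(1) = 1(1 + 5/3) = 8/3; numerator = 1(1) = 1; a_1 = (1)/(8/3) = 3/8
  n = 2: D(2) = 2(2 + 5/3) = 22/3; numerator = 1(3/8) + 2(1) = 19/8; a_2 = (19/8)/(22/3) = 57/176
  n = 3: D(3) = 3(3 + 5/3) = 14; numerator = 1(57/176) + 2(3/8) = 189/176; a_3 = (189/176)/(14) = 27/352

r = 1/3; a_0 = 1; a_1 = 3/8; a_2 = 57/176; a_3 = 27/352
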